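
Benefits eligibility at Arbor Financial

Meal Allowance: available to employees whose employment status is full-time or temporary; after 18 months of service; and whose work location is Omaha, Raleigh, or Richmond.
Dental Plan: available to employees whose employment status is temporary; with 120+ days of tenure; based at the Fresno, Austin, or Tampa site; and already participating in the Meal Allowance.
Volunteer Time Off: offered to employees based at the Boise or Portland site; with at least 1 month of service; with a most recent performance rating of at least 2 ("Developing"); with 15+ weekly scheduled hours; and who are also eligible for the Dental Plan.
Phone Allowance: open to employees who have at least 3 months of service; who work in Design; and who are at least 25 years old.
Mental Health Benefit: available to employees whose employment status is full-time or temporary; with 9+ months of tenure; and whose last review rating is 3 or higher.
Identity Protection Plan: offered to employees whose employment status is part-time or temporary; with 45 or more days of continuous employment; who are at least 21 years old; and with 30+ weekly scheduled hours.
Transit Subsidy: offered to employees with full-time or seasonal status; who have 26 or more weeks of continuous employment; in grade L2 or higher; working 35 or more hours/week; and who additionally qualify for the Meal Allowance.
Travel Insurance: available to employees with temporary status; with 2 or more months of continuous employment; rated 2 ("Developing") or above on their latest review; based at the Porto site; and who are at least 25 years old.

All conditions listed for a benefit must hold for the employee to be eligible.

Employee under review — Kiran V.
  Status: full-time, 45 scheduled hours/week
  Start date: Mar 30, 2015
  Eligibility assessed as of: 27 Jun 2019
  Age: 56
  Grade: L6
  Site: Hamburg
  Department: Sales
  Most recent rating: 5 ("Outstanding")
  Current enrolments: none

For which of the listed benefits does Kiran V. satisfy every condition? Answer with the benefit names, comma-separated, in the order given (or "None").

Service from Mar 30, 2015 to 27 Jun 2019: 1550 days.
Meal Allowance — status full-time ✓; service 1550 days ≥ 18 months (≈540 days) ✓; site Hamburg ✗ (not Omaha, Raleigh, or Richmond) → not eligible.
Dental Plan — status full-time ✗ (requires temporary) → not eligible.
Volunteer Time Off — site Hamburg ✗ (not Boise or Portland) → not eligible.
Phone Allowance — service 1550 days ≥ 3 months (≈90 days) ✓; dept Sales ✗ → not eligible.
Mental Health Benefit — status full-time ✓; service 1550 days ≥ 9 months (≈270 days) ✓; rating 5 ≥ 3 ✓ → eligible.
Identity Protection Plan — status full-time ✗ (requires part-time or temporary) → not eligible.
Transit Subsidy — status full-time ✓; service 1550 days ≥ 26 weeks (≈182 days) ✓; grade L6 ≥ L2 ✓; 45 hrs/wk ≥ 35 ✓; not eligible for Meal Allowance ✗ → not eligible.
Travel Insurance — status full-time ✗ (requires temporary) → not eligible.

Mental Health Benefit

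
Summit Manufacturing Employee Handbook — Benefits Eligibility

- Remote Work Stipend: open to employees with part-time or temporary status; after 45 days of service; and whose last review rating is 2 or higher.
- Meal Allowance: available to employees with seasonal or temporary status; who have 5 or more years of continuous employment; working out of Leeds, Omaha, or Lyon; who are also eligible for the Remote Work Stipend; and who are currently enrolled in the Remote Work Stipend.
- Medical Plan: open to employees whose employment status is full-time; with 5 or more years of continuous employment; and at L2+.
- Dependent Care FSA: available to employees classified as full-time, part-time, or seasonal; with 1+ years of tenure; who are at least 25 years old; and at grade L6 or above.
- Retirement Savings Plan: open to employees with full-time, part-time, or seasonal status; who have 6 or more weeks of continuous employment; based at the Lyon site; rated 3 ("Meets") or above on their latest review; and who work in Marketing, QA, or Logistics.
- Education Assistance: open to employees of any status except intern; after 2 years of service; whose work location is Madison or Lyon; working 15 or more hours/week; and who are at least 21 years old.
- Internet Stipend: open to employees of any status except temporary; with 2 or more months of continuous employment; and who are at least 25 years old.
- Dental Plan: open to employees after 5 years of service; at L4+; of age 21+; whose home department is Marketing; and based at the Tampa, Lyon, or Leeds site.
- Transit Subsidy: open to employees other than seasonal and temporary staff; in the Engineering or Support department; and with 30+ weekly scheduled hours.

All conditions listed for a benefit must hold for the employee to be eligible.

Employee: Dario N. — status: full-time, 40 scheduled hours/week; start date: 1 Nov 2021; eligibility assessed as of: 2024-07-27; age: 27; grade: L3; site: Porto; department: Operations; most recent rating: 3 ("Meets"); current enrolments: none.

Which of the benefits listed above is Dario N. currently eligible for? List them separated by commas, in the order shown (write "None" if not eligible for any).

Internet Stipend

Service from 1 Nov 2021 to 2024-07-27: 999 days.
Remote Work Stipend — status full-time ✗ (requires part-time or temporary) → not eligible.
Meal Allowance — status full-time ✗ (requires seasonal or temporary) → not eligible.
Medical Plan — status full-time ✓; service 999 days < 5 years (≈1825 days) ✗ → not eligible.
Dependent Care FSA — status full-time ✓; service 999 days ≥ 1 year (≈365 days) ✓; age 27 ≥ 25 ✓; grade L3 < L6 ✗ → not eligible.
Retirement Savings Plan — status full-time ✓; service 999 days ≥ 6 weeks (≈42 days) ✓; site Porto ✗ (not Lyon) → not eligible.
Education Assistance — status full-time ✓ (not excluded); service 999 days ≥ 2 years (≈730 days) ✓; site Porto ✗ (not Madison or Lyon) → not eligible.
Internet Stipend — status full-time ✓ (not excluded); service 999 days ≥ 2 months (≈60 days) ✓; age 27 ≥ 25 ✓ → eligible.
Dental Plan — service 999 days < 5 years (≈1825 days) ✗ → not eligible.
Transit Subsidy — status full-time ✓ (not excluded); dept Operations ✗ → not eligible.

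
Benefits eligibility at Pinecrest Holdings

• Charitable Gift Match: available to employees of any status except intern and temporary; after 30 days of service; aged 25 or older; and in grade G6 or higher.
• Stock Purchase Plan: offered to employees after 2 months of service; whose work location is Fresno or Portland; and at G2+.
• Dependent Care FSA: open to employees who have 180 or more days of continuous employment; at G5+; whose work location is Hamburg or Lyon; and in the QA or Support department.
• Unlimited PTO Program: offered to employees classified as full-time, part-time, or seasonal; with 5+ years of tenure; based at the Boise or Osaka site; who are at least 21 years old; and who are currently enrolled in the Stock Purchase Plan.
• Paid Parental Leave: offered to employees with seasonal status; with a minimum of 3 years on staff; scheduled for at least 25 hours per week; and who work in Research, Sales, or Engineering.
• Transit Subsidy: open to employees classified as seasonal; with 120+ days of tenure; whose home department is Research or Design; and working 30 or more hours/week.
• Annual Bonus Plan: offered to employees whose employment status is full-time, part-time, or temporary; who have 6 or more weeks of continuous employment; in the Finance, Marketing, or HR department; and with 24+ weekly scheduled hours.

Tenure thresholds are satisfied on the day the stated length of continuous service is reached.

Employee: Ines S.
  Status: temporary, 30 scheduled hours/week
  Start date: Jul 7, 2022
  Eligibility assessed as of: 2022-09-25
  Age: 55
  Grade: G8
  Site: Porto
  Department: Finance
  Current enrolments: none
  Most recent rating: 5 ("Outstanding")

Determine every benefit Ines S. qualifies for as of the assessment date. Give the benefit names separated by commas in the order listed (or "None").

Service from Jul 7, 2022 to 2022-09-25: 80 days.
Charitable Gift Match — status temporary ✗ (excluded) → not eligible.
Stock Purchase Plan — service 80 days ≥ 2 months (≈60 days) ✓; site Porto ✗ (not Fresno or Portland) → not eligible.
Dependent Care FSA — service 80 days < 180 days ✗ → not eligible.
Unlimited PTO Program — status temporary ✗ (requires full-time, part-time, or seasonal) → not eligible.
Paid Parental Leave — status temporary ✗ (requires seasonal) → not eligible.
Transit Subsidy — status temporary ✗ (requires seasonal) → not eligible.
Annual Bonus Plan — status temporary ✓; service 80 days ≥ 6 weeks (≈42 days) ✓; dept Finance ✓; 30 hrs/wk ≥ 24 ✓ → eligible.

Annual Bonus Plan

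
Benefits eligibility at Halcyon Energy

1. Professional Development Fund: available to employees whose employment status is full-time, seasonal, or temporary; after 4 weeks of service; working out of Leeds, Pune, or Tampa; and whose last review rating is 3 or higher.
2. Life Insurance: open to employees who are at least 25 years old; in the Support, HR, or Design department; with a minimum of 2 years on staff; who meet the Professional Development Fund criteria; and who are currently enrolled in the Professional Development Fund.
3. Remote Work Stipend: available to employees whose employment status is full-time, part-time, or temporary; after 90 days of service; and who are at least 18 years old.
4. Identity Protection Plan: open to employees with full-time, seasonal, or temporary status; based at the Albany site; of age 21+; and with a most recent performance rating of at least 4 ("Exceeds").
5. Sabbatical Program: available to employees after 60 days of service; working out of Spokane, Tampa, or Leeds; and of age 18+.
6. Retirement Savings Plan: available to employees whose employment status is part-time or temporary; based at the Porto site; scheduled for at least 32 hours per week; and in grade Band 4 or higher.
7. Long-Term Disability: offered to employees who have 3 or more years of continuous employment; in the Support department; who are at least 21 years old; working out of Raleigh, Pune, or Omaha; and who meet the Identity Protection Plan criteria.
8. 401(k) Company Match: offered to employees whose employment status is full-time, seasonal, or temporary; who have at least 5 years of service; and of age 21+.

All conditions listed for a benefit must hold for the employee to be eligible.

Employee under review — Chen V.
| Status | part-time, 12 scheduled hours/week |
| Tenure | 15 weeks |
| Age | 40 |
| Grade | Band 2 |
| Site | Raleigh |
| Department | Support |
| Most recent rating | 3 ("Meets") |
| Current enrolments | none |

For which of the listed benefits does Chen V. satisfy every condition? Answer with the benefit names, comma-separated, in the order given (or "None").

Professional Development Fund — status part-time ✗ (requires full-time, seasonal, or temporary) → not eligible.
Life Insurance — age 40 ≥ 25 ✓; dept Support ✓; service 15 weeks < 2 years (≈730 days) ✗ → not eligible.
Remote Work Stipend — status part-time ✓; service 15 weeks ≥ 90 days ✓; age 40 ≥ 18 ✓ → eligible.
Identity Protection Plan — status part-time ✗ (requires full-time, seasonal, or temporary) → not eligible.
Sabbatical Program — service 15 weeks ≥ 60 days ✓; site Raleigh ✗ (not Spokane, Tampa, or Leeds) → not eligible.
Retirement Savings Plan — status part-time ✓; site Raleigh ✗ (not Porto) → not eligible.
Long-Term Disability — service 15 weeks < 3 years (≈1095 days) ✗ → not eligible.
401(k) Company Match — status part-time ✗ (requires full-time, seasonal, or temporary) → not eligible.

Remote Work Stipend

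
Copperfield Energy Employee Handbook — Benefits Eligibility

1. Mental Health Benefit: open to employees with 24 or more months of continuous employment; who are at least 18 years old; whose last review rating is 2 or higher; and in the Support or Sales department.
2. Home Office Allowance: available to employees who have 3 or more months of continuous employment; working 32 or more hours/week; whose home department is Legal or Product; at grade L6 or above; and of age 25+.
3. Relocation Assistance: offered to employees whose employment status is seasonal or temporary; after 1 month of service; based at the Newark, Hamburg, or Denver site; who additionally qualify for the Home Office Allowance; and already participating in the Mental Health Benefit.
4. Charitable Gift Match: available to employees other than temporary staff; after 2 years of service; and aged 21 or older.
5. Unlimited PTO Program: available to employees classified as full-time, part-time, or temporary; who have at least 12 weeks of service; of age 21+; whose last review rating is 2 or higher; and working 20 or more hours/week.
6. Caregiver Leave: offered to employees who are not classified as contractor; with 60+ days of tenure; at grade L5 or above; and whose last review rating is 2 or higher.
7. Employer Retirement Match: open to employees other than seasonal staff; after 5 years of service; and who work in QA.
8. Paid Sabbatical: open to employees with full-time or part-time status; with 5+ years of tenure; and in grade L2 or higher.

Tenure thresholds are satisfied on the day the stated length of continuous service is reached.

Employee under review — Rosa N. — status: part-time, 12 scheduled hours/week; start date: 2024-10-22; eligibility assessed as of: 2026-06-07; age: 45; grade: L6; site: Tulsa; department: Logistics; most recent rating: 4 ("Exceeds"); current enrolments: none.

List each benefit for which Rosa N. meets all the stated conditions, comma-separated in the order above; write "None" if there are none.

Service from 2024-10-22 to 2026-06-07: 593 days.
Mental Health Benefit — service 593 days < 24 months (≈720 days) ✗ → not eligible.
Home Office Allowance — service 593 days ≥ 3 months (≈90 days) ✓; 12 hrs/wk < 32 ✗ → not eligible.
Relocation Assistance — status part-time ✗ (requires seasonal or temporary) → not eligible.
Charitable Gift Match — status part-time ✓ (not excluded); service 593 days < 2 years (≈730 days) ✗ → not eligible.
Unlimited PTO Program — status part-time ✓; service 593 days ≥ 12 weeks (≈84 days) ✓; age 45 ≥ 21 ✓; rating 4 ≥ 2 ✓; 12 hrs/wk < 20 ✗ → not eligible.
Caregiver Leave — status part-time ✓ (not excluded); service 593 days ≥ 60 days ✓; grade L6 ≥ L5 ✓; rating 4 ≥ 2 ✓ → eligible.
Employer Retirement Match — status part-time ✓ (not excluded); service 593 days < 5 years (≈1825 days) ✗ → not eligible.
Paid Sabbatical — status part-time ✓; service 593 days < 5 years (≈1825 days) ✗ → not eligible.

Caregiver Leave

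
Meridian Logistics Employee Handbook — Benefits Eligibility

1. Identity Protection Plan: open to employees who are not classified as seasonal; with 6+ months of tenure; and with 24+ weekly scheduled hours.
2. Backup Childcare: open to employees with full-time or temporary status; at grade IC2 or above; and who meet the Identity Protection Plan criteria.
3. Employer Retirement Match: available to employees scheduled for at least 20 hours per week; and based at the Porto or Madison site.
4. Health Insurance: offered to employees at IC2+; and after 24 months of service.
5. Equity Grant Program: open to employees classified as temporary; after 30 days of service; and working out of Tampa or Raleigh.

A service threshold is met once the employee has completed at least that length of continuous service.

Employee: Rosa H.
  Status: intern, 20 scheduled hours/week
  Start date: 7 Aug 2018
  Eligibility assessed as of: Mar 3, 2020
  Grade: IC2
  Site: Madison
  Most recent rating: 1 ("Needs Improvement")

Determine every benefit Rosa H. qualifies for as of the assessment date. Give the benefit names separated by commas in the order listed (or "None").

Service from 7 Aug 2018 to Mar 3, 2020: 574 days.
Identity Protection Plan — status intern ✓ (not excluded); service 574 days ≥ 6 months (≈180 days) ✓; 20 hrs/wk < 24 ✗ → not eligible.
Backup Childcare — status intern ✗ (requires full-time or temporary) → not eligible.
Employer Retirement Match — 20 hrs/wk ≥ 20 ✓; site Madison ✓ → eligible.
Health Insurance — grade IC2 ≥ IC2 ✓; service 574 days < 24 months (≈720 days) ✗ → not eligible.
Equity Grant Program — status intern ✗ (requires temporary) → not eligible.

Employer Retirement Match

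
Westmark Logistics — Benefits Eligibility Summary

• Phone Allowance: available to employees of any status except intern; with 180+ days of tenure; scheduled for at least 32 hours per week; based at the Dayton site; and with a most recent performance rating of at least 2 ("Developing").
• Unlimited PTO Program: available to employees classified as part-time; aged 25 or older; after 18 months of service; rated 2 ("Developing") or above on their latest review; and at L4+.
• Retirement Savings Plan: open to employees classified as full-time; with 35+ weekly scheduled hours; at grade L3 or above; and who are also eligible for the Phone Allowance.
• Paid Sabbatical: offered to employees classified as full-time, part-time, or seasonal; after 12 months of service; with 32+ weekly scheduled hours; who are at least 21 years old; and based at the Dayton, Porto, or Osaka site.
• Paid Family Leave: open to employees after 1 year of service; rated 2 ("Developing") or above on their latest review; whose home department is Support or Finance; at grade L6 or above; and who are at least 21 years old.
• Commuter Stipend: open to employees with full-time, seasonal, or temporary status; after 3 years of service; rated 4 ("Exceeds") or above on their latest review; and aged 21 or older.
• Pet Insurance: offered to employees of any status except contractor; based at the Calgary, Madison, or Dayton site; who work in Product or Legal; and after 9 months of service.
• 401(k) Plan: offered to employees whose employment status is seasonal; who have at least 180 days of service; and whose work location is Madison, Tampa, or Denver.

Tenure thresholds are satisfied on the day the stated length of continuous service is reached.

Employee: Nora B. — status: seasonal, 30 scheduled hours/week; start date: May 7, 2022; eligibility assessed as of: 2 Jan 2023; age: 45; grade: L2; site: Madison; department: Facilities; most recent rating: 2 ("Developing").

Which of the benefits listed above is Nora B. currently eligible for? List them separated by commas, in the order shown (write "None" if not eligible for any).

401(k) Plan

Service from May 7, 2022 to 2 Jan 2023: 240 days.
Phone Allowance — status seasonal ✓ (not excluded); service 240 days ≥ 180 days ✓; 30 hrs/wk < 32 ✗ → not eligible.
Unlimited PTO Program — status seasonal ✗ (requires part-time) → not eligible.
Retirement Savings Plan — status seasonal ✗ (requires full-time) → not eligible.
Paid Sabbatical — status seasonal ✓; service 240 days < 12 months (≈360 days) ✗ → not eligible.
Paid Family Leave — service 240 days < 1 year (≈365 days) ✗ → not eligible.
Commuter Stipend — status seasonal ✓; service 240 days < 3 years (≈1095 days) ✗ → not eligible.
Pet Insurance — status seasonal ✓ (not excluded); site Madison ✓; dept Facilities ✗ → not eligible.
401(k) Plan — status seasonal ✓; service 240 days ≥ 180 days ✓; site Madison ✓ → eligible.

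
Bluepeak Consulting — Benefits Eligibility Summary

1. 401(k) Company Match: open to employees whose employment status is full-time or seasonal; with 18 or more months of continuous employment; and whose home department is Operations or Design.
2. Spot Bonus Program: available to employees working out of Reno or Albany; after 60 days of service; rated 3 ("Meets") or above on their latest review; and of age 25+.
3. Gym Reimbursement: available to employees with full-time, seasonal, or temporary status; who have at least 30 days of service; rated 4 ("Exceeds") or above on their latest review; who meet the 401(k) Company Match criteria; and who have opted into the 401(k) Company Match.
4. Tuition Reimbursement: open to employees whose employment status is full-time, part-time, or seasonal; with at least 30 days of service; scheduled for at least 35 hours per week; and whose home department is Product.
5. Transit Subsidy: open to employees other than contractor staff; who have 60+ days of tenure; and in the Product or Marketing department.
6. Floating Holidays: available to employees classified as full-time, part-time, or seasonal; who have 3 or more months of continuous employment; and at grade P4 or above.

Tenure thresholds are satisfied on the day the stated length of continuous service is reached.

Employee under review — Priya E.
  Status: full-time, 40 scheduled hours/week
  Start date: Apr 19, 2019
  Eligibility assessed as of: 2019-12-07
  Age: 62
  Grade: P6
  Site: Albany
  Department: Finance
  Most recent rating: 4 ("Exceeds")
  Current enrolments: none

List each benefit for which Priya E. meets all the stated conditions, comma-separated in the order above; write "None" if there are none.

Spot Bonus Program, Floating Holidays

Service from Apr 19, 2019 to 2019-12-07: 232 days.
401(k) Company Match — status full-time ✓; service 232 days < 18 months (≈540 days) ✗ → not eligible.
Spot Bonus Program — site Albany ✓; service 232 days ≥ 60 days ✓; rating 4 ≥ 3 ✓; age 62 ≥ 25 ✓ → eligible.
Gym Reimbursement — status full-time ✓; service 232 days ≥ 30 days ✓; rating 4 ≥ 4 ✓; not eligible for 401(k) Company Match ✗ → not eligible.
Tuition Reimbursement — status full-time ✓; service 232 days ≥ 30 days ✓; 40 hrs/wk ≥ 35 ✓; dept Finance ✗ → not eligible.
Transit Subsidy — status full-time ✓ (not excluded); service 232 days ≥ 60 days ✓; dept Finance ✗ → not eligible.
Floating Holidays — status full-time ✓; service 232 days ≥ 3 months (≈90 days) ✓; grade P6 ≥ P4 ✓ → eligible.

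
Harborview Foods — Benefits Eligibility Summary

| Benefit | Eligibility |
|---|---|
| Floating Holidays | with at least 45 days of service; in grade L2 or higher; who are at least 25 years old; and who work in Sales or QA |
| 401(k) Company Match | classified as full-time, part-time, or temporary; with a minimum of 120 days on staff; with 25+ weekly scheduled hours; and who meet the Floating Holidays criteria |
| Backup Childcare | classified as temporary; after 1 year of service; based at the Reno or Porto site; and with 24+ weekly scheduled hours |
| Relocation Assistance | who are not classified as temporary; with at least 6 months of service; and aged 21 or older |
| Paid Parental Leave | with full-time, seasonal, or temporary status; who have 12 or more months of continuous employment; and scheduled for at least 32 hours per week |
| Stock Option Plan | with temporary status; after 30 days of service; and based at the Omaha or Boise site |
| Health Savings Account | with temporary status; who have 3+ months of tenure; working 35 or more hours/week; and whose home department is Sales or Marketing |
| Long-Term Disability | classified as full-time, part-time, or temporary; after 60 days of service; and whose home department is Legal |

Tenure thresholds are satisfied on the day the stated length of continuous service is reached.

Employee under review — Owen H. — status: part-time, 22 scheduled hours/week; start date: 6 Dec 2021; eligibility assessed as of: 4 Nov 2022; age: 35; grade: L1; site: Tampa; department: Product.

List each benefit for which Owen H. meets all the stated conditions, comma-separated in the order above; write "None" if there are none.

Service from 6 Dec 2021 to 4 Nov 2022: 333 days.
Floating Holidays — service 333 days ≥ 45 days ✓; grade L1 < L2 ✗ → not eligible.
401(k) Company Match — status part-time ✓; service 333 days ≥ 120 days ✓; 22 hrs/wk < 25 ✗ → not eligible.
Backup Childcare — status part-time ✗ (requires temporary) → not eligible.
Relocation Assistance — status part-time ✓ (not excluded); service 333 days ≥ 6 months (≈180 days) ✓; age 35 ≥ 21 ✓ → eligible.
Paid Parental Leave — status part-time ✗ (requires full-time, seasonal, or temporary) → not eligible.
Stock Option Plan — status part-time ✗ (requires temporary) → not eligible.
Health Savings Account — status part-time ✗ (requires temporary) → not eligible.
Long-Term Disability — status part-time ✓; service 333 days ≥ 60 days ✓; dept Product ✗ → not eligible.

Relocation Assistance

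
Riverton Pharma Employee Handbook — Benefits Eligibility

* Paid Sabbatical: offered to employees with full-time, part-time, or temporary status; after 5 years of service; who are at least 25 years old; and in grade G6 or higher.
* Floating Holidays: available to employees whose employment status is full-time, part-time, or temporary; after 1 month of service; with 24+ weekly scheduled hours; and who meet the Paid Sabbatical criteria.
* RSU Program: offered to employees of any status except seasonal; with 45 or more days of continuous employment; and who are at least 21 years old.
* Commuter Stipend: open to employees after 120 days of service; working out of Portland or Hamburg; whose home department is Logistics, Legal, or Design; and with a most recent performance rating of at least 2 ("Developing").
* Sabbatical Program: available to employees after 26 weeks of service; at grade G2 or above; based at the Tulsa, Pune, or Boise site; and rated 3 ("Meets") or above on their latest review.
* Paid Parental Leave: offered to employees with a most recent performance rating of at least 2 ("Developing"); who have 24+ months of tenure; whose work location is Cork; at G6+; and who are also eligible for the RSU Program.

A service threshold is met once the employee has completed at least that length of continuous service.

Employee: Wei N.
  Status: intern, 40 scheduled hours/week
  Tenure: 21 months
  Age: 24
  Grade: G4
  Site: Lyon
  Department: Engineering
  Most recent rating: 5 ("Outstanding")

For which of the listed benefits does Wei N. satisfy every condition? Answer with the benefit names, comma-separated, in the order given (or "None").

RSU Program

Paid Sabbatical — status intern ✗ (requires full-time, part-time, or temporary) → not eligible.
Floating Holidays — status intern ✗ (requires full-time, part-time, or temporary) → not eligible.
RSU Program — status intern ✓ (not excluded); service 21 months ≥ 45 days ✓; age 24 ≥ 21 ✓ → eligible.
Commuter Stipend — service 21 months ≥ 120 days ✓; site Lyon ✗ (not Portland or Hamburg) → not eligible.
Sabbatical Program — service 21 months ≥ 26 weeks (≈182 days) ✓; grade G4 ≥ G2 ✓; site Lyon ✗ (not Tulsa, Pune, or Boise) → not eligible.
Paid Parental Leave — rating 5 ≥ 2 ✓; service 21 months < 24 months ✗ → not eligible.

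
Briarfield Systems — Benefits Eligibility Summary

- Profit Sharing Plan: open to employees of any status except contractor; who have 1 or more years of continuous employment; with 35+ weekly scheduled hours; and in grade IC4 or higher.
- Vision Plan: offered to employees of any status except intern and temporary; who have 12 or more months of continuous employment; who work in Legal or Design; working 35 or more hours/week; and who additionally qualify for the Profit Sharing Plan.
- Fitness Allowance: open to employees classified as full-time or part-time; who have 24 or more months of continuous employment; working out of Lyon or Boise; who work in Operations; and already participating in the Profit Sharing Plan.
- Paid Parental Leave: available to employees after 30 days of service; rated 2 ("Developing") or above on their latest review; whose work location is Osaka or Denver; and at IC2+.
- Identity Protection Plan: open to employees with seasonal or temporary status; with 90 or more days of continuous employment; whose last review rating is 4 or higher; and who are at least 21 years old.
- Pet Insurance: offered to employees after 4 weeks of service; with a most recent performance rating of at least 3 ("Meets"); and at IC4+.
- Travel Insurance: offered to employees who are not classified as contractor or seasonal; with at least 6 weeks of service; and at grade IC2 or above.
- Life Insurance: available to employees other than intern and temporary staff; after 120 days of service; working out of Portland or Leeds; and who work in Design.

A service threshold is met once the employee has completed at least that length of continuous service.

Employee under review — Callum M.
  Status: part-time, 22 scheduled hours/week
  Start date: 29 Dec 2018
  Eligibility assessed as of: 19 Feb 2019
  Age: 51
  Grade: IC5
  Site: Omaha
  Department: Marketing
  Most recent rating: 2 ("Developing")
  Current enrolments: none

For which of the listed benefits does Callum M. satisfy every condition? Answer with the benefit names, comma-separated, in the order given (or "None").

Service from 29 Dec 2018 to 19 Feb 2019: 52 days.
Profit Sharing Plan — status part-time ✓ (not excluded); service 52 days < 1 year (≈365 days) ✗ → not eligible.
Vision Plan — status part-time ✓ (not excluded); service 52 days < 12 months (≈360 days) ✗ → not eligible.
Fitness Allowance — status part-time ✓; service 52 days < 24 months (≈720 days) ✗ → not eligible.
Paid Parental Leave — service 52 days ≥ 30 days ✓; rating 2 ≥ 2 ✓; site Omaha ✗ (not Osaka or Denver) → not eligible.
Identity Protection Plan — status part-time ✗ (requires seasonal or temporary) → not eligible.
Pet Insurance — service 52 days ≥ 4 weeks (≈28 days) ✓; rating 2 < 3 ✗ → not eligible.
Travel Insurance — status part-time ✓ (not excluded); service 52 days ≥ 6 weeks (≈42 days) ✓; grade IC5 ≥ IC2 ✓ → eligible.
Life Insurance — status part-time ✓ (not excluded); service 52 days < 120 days ✗ → not eligible.

Travel Insurance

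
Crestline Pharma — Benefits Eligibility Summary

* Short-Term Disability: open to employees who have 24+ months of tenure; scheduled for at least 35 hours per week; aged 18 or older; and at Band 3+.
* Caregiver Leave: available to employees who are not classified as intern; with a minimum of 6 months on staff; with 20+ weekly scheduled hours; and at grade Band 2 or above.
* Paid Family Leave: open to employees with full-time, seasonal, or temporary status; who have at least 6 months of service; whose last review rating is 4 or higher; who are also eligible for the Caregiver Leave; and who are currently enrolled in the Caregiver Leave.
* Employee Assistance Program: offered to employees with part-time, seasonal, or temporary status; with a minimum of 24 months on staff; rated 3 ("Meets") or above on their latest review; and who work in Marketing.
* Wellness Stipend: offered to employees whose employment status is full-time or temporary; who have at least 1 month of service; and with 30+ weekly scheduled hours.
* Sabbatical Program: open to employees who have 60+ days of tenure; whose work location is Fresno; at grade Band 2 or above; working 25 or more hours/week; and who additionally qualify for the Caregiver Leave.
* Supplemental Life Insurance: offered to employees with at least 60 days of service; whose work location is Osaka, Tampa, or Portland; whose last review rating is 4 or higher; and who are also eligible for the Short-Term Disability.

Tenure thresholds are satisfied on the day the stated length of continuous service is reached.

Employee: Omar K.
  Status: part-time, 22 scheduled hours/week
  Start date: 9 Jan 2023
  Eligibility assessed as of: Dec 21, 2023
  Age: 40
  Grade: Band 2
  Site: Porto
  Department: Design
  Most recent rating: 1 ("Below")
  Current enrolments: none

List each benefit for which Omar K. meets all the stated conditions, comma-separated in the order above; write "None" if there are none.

Service from 9 Jan 2023 to Dec 21, 2023: 346 days.
Short-Term Disability — service 346 days < 24 months (≈720 days) ✗ → not eligible.
Caregiver Leave — status part-time ✓ (not excluded); service 346 days ≥ 6 months (≈180 days) ✓; 22 hrs/wk ≥ 20 ✓; grade Band 2 ≥ Band 2 ✓ → eligible.
Paid Family Leave — status part-time ✗ (requires full-time, seasonal, or temporary) → not eligible.
Employee Assistance Program — status part-time ✓; service 346 days < 24 months (≈720 days) ✗ → not eligible.
Wellness Stipend — status part-time ✗ (requires full-time or temporary) → not eligible.
Sabbatical Program — service 346 days ≥ 60 days ✓; site Porto ✗ (not Fresno) → not eligible.
Supplemental Life Insurance — service 346 days ≥ 60 days ✓; site Porto ✗ (not Osaka, Tampa, or Portland) → not eligible.

Caregiver Leave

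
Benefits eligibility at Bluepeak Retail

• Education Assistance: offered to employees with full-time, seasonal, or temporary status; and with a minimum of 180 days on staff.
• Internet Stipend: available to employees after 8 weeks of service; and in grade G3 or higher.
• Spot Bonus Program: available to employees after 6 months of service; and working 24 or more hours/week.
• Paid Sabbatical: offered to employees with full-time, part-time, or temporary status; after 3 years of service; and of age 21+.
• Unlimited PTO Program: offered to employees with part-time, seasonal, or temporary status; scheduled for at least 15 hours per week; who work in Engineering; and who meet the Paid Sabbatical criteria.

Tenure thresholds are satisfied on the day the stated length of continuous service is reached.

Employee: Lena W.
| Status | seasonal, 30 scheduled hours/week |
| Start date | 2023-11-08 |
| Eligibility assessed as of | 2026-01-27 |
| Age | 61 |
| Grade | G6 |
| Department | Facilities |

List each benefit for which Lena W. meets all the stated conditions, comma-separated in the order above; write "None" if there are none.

Education Assistance, Internet Stipend, Spot Bonus Program

Service from 2023-11-08 to 2026-01-27: 811 days.
Education Assistance — status seasonal ✓; service 811 days ≥ 180 days ✓ → eligible.
Internet Stipend — service 811 days ≥ 8 weeks (≈56 days) ✓; grade G6 ≥ G3 ✓ → eligible.
Spot Bonus Program — service 811 days ≥ 6 months (≈180 days) ✓; 30 hrs/wk ≥ 24 ✓ → eligible.
Paid Sabbatical — status seasonal ✗ (requires full-time, part-time, or temporary) → not eligible.
Unlimited PTO Program — status seasonal ✓; 30 hrs/wk ≥ 15 ✓; dept Facilities ✗ → not eligible.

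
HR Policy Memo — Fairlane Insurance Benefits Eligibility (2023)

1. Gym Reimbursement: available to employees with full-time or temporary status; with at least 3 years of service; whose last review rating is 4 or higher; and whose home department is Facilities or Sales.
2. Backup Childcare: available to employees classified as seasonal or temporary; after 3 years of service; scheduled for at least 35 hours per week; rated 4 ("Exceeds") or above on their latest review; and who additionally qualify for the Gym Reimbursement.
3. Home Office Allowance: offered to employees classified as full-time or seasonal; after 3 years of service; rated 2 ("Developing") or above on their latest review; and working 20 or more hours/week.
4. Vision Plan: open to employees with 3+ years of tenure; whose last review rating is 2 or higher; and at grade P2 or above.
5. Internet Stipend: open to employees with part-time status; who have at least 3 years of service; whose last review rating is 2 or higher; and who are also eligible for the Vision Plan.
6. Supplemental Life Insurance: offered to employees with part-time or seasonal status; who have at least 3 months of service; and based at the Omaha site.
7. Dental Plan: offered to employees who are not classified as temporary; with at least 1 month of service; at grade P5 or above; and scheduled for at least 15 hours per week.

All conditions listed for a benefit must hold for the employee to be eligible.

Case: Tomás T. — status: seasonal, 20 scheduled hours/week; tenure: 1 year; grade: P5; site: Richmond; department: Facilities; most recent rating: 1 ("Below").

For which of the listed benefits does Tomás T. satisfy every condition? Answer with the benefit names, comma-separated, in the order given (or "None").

Gym Reimbursement — status seasonal ✗ (requires full-time or temporary) → not eligible.
Backup Childcare — status seasonal ✓; service 1 year < 3 years ✗ → not eligible.
Home Office Allowance — status seasonal ✓; service 1 year < 3 years ✗ → not eligible.
Vision Plan — service 1 year < 3 years ✗ → not eligible.
Internet Stipend — status seasonal ✗ (requires part-time) → not eligible.
Supplemental Life Insurance — status seasonal ✓; service 1 year ≥ 3 months (≈90 days) ✓; site Richmond ✗ (not Omaha) → not eligible.
Dental Plan — status seasonal ✓ (not excluded); service 1 year ≥ 1 month (≈30 days) ✓; grade P5 ≥ P5 ✓; 20 hrs/wk ≥ 15 ✓ → eligible.

Dental Plan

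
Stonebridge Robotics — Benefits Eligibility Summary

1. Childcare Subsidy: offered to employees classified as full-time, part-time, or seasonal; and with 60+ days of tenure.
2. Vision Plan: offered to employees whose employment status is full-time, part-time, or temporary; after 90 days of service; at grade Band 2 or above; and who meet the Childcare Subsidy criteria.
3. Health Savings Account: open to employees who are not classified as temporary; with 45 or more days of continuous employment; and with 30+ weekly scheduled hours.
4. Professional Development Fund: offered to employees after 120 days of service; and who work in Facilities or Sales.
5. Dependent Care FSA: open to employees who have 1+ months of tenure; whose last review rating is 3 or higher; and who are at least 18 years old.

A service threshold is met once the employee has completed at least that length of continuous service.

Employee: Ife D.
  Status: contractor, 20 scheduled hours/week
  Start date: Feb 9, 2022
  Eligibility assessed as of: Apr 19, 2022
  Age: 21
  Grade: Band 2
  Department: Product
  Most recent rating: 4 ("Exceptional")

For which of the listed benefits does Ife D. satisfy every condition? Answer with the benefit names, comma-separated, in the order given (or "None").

Dependent Care FSA

Service from Feb 9, 2022 to Apr 19, 2022: 69 days.
Childcare Subsidy — status contractor ✗ (requires full-time, part-time, or seasonal) → not eligible.
Vision Plan — status contractor ✗ (requires full-time, part-time, or temporary) → not eligible.
Health Savings Account — status contractor ✓ (not excluded); service 69 days ≥ 45 days ✓; 20 hrs/wk < 30 ✗ → not eligible.
Professional Development Fund — service 69 days < 120 days ✗ → not eligible.
Dependent Care FSA — service 69 days ≥ 1 month (≈30 days) ✓; rating 4 ≥ 3 ✓; age 21 ≥ 18 ✓ → eligible.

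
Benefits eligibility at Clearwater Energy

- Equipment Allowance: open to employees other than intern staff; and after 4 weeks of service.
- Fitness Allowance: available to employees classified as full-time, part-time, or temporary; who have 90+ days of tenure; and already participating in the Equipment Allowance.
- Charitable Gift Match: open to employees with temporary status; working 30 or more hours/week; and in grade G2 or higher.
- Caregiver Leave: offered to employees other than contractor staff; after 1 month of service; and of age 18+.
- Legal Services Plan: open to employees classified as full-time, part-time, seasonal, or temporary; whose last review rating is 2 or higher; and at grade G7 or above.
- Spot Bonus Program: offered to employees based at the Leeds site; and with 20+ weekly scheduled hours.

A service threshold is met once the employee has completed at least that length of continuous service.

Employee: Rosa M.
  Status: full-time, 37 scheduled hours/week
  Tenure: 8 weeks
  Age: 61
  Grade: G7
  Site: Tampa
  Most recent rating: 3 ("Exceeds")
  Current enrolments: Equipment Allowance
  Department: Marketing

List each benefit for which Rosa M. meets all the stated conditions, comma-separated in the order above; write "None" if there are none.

Equipment Allowance, Caregiver Leave, Legal Services Plan

Equipment Allowance — status full-time ✓ (not excluded); service 8 weeks ≥ 4 weeks ✓ → eligible.
Fitness Allowance — status full-time ✓; service 8 weeks < 90 days ✗ → not eligible.
Charitable Gift Match — status full-time ✗ (requires temporary) → not eligible.
Caregiver Leave — status full-time ✓ (not excluded); service 8 weeks ≥ 1 month (≈30 days) ✓; age 61 ≥ 18 ✓ → eligible.
Legal Services Plan — status full-time ✓; rating 3 ≥ 2 ✓; grade G7 ≥ G7 ✓ → eligible.
Spot Bonus Program — site Tampa ✗ (not Leeds) → not eligible.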